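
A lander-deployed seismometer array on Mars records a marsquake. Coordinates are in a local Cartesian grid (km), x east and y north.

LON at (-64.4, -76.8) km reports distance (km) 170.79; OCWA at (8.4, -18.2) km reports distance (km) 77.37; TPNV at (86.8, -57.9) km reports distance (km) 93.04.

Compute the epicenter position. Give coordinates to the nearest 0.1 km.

Circle about each station: (x + 64.4)² + (y + 76.8)² = 170.79²; (x − 8.4)² + (y + 18.2)² = 77.37²; (x − 86.8)² + (y + 57.9)² = 93.04².
Subtracting the LON equation from the OCWA and TPNV equations removes the quadratic terms:
145.6 x + 117.2 y = 13539.31
302.4 x + 37.8 y = 21353.83
Solving the 2×2 system: x ≈ 66.5, y ≈ 32.9 km.

x ≈ 66.5 km, y ≈ 32.9 km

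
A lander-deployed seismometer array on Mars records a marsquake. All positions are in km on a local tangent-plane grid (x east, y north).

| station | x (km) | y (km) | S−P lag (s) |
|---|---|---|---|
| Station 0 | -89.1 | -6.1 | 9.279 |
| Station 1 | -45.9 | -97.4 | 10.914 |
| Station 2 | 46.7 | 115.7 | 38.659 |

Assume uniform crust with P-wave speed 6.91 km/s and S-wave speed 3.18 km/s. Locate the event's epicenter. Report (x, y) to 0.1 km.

Distance from S−P lag: d = Δt · v_P v_S / (v_P − v_S) = Δt · (6.91·3.18)/(6.91−3.18) ≈ 5.8911·Δt.
So d_Station 0 = 54.66, d_Station 1 = 64.30, d_Station 2 = 227.74 km.
Circle about each station: (x + 89.1)² + (y + 6.1)² = 54.66²; (x + 45.9)² + (y + 97.4)² = 64.30²; (x − 46.7)² + (y − 115.7)² = 227.74².
Subtracting pairs of circle equations eliminates x²+y² and gives linear equations (the radical axes):
86.4 x − 182.6 y = 2470.78
271.6 x + 243.6 y = -41286.43
Solving the 2×2 system: x ≈ -98.2, y ≈ -60.0 km.

x ≈ -98.2 km, y ≈ -60.0 km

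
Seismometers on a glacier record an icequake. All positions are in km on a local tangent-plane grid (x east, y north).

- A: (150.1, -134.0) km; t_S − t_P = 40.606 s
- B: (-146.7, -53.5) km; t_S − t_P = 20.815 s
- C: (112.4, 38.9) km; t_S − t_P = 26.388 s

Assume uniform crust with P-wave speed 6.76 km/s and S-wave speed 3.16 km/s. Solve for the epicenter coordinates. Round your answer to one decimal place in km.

Distance from S−P lag: d = Δt · v_P v_S / (v_P − v_S) = Δt · (6.76·3.16)/(6.76−3.16) ≈ 5.9338·Δt.
So d_A = 240.95, d_B = 123.51, d_C = 156.58 km.
Circle about each station: (x − 150.1)² + (y + 134.0)² = 240.95²; (x + 146.7)² + (y + 53.5)² = 123.51²; (x − 112.4)² + (y − 38.9)² = 156.58².
Subtracting pairs of circle equations eliminates x²+y² and gives linear equations (the radical axes):
-593.6 x + 161.0 y = 26699.31
-75.4 x + 345.8 y = 7200.57
Solving the 2×2 system: x ≈ -41.8, y ≈ 11.7 km.

-41.8 km east, 11.7 km north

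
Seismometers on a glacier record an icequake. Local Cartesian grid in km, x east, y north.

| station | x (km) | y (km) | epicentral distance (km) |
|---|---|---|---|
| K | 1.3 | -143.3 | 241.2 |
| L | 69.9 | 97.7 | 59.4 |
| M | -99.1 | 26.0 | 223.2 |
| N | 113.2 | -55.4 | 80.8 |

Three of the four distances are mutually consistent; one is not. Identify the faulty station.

N

Solve using three stations at a time. Using K, L, M (subtract circle equations pairwise → linear system) gives (x, y) ≈ (120.4, 66.4).
Distances from that point to each station vs reported:
  K: calculated 241.2 vs reported 241.2 → residual 0.0 km
  L: calculated 59.4 vs reported 59.4 → residual 0.0 km
  M: calculated 223.2 vs reported 223.2 → residual 0.0 km
  N: calculated 122.1 vs reported 80.8 → residual 41.3 km
K, L, M are mutually consistent (residuals ≈ 0); N is off by 41.3 km.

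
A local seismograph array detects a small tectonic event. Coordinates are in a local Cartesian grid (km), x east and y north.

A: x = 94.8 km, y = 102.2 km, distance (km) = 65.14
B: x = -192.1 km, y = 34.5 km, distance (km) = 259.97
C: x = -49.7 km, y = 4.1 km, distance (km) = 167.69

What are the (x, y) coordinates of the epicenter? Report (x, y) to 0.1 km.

Circle about each station: (x − 94.8)² + (y − 102.2)² = 65.14²; (x + 192.1)² + (y − 34.5)² = 259.97²; (x + 49.7)² + (y − 4.1)² = 167.69².
Subtracting the A equation from the B and C equations removes the quadratic terms:
-573.8 x − 135.4 y = -44680.40
-289.0 x − 196.2 y = -40821.70
Solving the 2×2 system: x ≈ 44.1, y ≈ 143.1 km.

(44.1, 143.1)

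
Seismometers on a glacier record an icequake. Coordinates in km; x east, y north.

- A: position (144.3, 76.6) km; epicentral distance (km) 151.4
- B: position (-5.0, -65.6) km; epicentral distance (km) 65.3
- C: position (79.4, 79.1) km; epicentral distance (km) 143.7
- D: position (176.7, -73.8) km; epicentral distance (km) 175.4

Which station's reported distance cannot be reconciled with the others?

Solve using three stations at a time. Using A, B, D (subtract circle equations pairwise → linear system) gives (x, y) ≈ (15.9, -3.7).
Distances from that point to each station vs reported:
  A: calculated 151.4 vs reported 151.4 → residual 0.0 km
  B: calculated 65.4 vs reported 65.3 → residual 0.1 km
  C: calculated 104.3 vs reported 143.7 → residual 39.4 km
  D: calculated 175.4 vs reported 175.4 → residual 0.0 km
A, B, D are mutually consistent (residuals ≈ 0); C is off by 39.4 km.

C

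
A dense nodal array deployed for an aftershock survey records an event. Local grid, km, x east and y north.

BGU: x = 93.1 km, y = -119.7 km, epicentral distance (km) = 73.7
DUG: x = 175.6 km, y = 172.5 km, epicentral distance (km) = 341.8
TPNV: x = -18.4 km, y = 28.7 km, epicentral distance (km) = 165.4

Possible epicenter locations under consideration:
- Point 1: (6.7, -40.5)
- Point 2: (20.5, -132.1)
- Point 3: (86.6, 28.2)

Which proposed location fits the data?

Point 2

For each candidate, compare |candidate − station| to the reported distance:
Point 1: residuals BGU 43.5, DUG 70.0, TPNV 91.8 → max 91.8 km
Point 2: residuals BGU 0.0, DUG 0.0, TPNV 0.0 → max 0.0 km
Point 3: residuals BGU 74.3, DUG 172.3, TPNV 60.4 → max 172.3 km
Only Point 2 has all residuals ≈ 0.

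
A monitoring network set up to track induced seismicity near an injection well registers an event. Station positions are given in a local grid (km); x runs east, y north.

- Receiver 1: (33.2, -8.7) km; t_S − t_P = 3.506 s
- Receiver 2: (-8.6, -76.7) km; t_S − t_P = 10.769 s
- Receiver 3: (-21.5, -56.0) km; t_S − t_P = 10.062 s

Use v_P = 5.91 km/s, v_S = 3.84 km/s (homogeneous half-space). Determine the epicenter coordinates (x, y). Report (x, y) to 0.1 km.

Distance from S−P lag: d = Δt · v_P v_S / (v_P − v_S) = Δt · (5.91·3.84)/(5.91−3.84) ≈ 10.9635·Δt.
So d_Receiver 1 = 38.44, d_Receiver 2 = 118.07, d_Receiver 3 = 110.31 km.
Circle about each station: (x − 33.2)² + (y + 8.7)² = 38.44²; (x + 8.6)² + (y + 76.7)² = 118.07²; (x + 21.5)² + (y + 56.0)² = 110.31².
Subtracting the Receiver 1 equation from the Receiver 2 and Receiver 3 equations removes the quadratic terms:
-83.6 x − 136.0 y = -7683.97
-109.4 x − 94.6 y = -8270.34
Solving the 2×2 system: x ≈ 57.1, y ≈ 21.4 km.

57.1 km east, 21.4 km north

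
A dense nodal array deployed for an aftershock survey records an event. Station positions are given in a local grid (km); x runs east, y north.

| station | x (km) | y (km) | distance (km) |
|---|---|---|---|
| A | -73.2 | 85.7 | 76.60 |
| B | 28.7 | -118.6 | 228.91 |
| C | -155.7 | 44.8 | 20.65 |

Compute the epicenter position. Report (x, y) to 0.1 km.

(-135.4, 41.0)

Circle about each station: (x + 73.2)² + (y − 85.7)² = 76.60²; (x − 28.7)² + (y + 118.6)² = 228.91²; (x + 155.7)² + (y − 44.8)² = 20.65².
Subtracting pairs of circle equations eliminates x²+y² and gives linear equations (the radical axes):
203.8 x − 408.6 y = -44345.31
-165.0 x − 81.8 y = 18987.94
Solving the 2×2 system: x ≈ -135.4, y ≈ 41.0 km.
Check against A (with the unrounded x, y): √((x + 73.2)²+(y − 85.7)²) = 76.60 ≈ 76.60 km. ✓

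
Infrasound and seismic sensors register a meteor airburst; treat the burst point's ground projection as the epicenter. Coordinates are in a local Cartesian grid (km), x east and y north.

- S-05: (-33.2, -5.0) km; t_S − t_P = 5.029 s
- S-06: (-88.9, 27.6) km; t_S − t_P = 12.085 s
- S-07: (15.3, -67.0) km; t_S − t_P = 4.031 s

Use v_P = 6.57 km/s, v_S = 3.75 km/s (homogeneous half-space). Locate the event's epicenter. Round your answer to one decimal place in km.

Distance from S−P lag: d = Δt · v_P v_S / (v_P − v_S) = Δt · (6.57·3.75)/(6.57−3.75) ≈ 8.7367·Δt.
So d_S-05 = 43.94, d_S-06 = 105.58, d_S-07 = 35.22 km.
Circle about each station: (x + 33.2)² + (y + 5.0)² = 43.94²; (x + 88.9)² + (y − 27.6)² = 105.58²; (x − 15.3)² + (y + 67.0)² = 35.22².
Subtracting the S-05 equation from the S-06 and S-07 equations removes the quadratic terms:
-111.4 x + 65.2 y = -1678.68
97.0 x − 124.0 y = 4286.13
Solving the 2×2 system: x ≈ -9.5, y ≈ -42.0 km.

-9.5 km east, -42.0 km north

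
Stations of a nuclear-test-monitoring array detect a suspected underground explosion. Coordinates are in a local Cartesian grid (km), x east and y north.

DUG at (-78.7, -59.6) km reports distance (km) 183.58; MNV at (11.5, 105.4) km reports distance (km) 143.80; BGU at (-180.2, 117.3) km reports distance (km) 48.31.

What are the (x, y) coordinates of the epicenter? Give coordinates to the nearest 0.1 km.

Circle about each station: (x + 78.7)² + (y + 59.6)² = 183.58²; (x − 11.5)² + (y − 105.4)² = 143.80²; (x + 180.2)² + (y − 117.3)² = 48.31².
Subtracting the DUG equation from the MNV and BGU equations removes the quadratic terms:
180.4 x + 330.0 y = 14518.74
-203.0 x + 353.8 y = 67853.24
Solving the 2×2 system: x ≈ -131.9, y ≈ 116.1 km.

-131.9 km east, 116.1 km north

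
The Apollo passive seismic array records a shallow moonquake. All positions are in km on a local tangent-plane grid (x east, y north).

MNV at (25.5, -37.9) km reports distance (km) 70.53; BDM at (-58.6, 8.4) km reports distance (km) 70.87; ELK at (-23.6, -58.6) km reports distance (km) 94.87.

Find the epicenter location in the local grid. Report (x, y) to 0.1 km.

Circle about each station: (x − 25.5)² + (y + 37.9)² = 70.53²; (x + 58.6)² + (y − 8.4)² = 70.87²; (x + 23.6)² + (y + 58.6)² = 94.87².
Subtracting the MNV equation from the BDM and ELK equations removes the quadratic terms:
-168.2 x + 92.6 y = 1369.78
-98.2 x − 41.4 y = -2121.58
Solving the 2×2 system: x ≈ 8.7, y ≈ 30.6 km.
Check against MNV (with the unrounded x, y): √((x − 25.5)²+(y + 37.9)²) = 70.53 ≈ 70.53 km. ✓

8.7 km east, 30.6 km north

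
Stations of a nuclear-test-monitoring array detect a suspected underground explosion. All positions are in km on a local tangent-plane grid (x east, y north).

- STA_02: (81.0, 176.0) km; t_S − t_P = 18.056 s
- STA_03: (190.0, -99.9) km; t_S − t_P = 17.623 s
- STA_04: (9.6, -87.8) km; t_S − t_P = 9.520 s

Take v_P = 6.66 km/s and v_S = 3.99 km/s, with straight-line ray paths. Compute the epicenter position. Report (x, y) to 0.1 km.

Distance from S−P lag: d = Δt · v_P v_S / (v_P − v_S) = Δt · (6.66·3.99)/(6.66−3.99) ≈ 9.9526·Δt.
So d_STA_02 = 179.70, d_STA_03 = 175.39, d_STA_04 = 94.75 km.
Circle about each station: (x − 81.0)² + (y − 176.0)² = 179.70²; (x − 190.0)² + (y + 99.9)² = 175.39²; (x − 9.6)² + (y + 87.8)² = 94.75².
Subtracting the STA_02 equation from the STA_03 and STA_04 equations removes the quadratic terms:
218.0 x − 551.8 y = 10073.45
-142.8 x − 527.6 y = -6421.47
Solving the 2×2 system: x ≈ 45.7, y ≈ -0.2 km.
Check against STA_02 (with the unrounded x, y): √((x − 81.0)²+(y − 176.0)²) = 179.70 ≈ 179.70 km. ✓

(45.7, -0.2)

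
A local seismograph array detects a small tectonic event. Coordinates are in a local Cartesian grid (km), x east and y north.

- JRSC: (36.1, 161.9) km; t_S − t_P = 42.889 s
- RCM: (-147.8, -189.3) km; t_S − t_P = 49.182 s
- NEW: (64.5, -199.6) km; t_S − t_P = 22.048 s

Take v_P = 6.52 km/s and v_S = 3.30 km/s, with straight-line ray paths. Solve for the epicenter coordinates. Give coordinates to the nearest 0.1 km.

Distance from S−P lag: d = Δt · v_P v_S / (v_P − v_S) = Δt · (6.52·3.30)/(6.52−3.30) ≈ 6.6820·Δt.
So d_JRSC = 286.58, d_RCM = 328.63, d_NEW = 147.32 km.
Circle about each station: (x − 36.1)² + (y − 161.9)² = 286.58²; (x + 147.8)² + (y + 189.3)² = 328.63²; (x − 64.5)² + (y + 199.6)² = 147.32².
Subtracting the JRSC equation from the RCM and NEW equations removes the quadratic terms:
-367.8 x − 702.4 y = 4294.93
56.8 x − 723.0 y = 76910.50
Solving the 2×2 system: x ≈ 166.5, y ≈ -93.3 km.

x ≈ 166.5 km, y ≈ -93.3 km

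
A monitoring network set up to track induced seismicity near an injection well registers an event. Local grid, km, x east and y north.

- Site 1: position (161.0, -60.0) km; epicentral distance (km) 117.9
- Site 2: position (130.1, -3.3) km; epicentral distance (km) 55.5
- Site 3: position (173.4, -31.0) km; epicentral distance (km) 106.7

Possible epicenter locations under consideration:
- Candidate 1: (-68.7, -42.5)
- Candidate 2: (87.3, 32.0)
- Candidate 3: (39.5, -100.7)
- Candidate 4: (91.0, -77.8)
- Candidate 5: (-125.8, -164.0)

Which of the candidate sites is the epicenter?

For each candidate, compare |candidate − station| to the reported distance:
Candidate 1: residuals Site 1 112.5, Site 2 147.1, Site 3 135.7 → max 147.1 km
Candidate 2: residuals Site 1 0.0, Site 2 0.0, Site 3 0.0 → max 0.0 km
Candidate 3: residuals Site 1 10.2, Site 2 77.5, Site 3 44.3 → max 77.5 km
Candidate 4: residuals Site 1 45.7, Site 2 28.6, Site 3 11.9 → max 45.7 km
Candidate 5: residuals Site 1 187.2, Site 2 246.7, Site 3 220.7 → max 246.7 km
Only Candidate 2 has all residuals ≈ 0.

Candidate 2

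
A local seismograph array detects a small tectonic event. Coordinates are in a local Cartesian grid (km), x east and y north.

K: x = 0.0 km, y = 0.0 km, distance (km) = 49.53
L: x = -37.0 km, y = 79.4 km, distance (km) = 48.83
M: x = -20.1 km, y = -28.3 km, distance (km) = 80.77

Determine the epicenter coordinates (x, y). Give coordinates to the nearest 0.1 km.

1.6 km east, 49.5 km north

Circle about each station: x² + y² = 49.53²; (x + 37.0)² + (y − 79.4)² = 48.83²; (x + 20.1)² + (y + 28.3)² = 80.77².
Subtracting the K equation from the L and M equations removes the quadratic terms:
-74.0 x + 158.8 y = 7742.21
-40.2 x − 56.6 y = -2865.67
Solving the 2×2 system: x ≈ 1.6, y ≈ 49.5 km.
Check against K (with the unrounded x, y): √(x²+y²) = 49.52 ≈ 49.53 km. ✓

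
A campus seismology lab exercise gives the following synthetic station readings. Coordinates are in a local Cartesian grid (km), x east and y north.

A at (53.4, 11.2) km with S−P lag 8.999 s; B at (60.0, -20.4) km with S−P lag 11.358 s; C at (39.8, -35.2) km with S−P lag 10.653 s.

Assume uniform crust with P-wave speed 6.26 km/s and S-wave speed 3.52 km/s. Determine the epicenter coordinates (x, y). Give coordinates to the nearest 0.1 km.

x ≈ -16.7 km, y ≈ 29.2 km

Distance from S−P lag: d = Δt · v_P v_S / (v_P − v_S) = Δt · (6.26·3.52)/(6.26−3.52) ≈ 8.0420·Δt.
So d_A = 72.37, d_B = 91.34, d_C = 85.67 km.
Circle about each station: (x − 53.4)² + (y − 11.2)² = 72.37²; (x − 60.0)² + (y + 20.4)² = 91.34²; (x − 39.8)² + (y + 35.2)² = 85.67².
Subtracting the A equation from the B and C equations removes the quadratic terms:
13.2 x − 63.2 y = -2066.42
-27.2 x − 92.8 y = -2255.85
Solving the 2×2 system: x ≈ -16.7, y ≈ 29.2 km.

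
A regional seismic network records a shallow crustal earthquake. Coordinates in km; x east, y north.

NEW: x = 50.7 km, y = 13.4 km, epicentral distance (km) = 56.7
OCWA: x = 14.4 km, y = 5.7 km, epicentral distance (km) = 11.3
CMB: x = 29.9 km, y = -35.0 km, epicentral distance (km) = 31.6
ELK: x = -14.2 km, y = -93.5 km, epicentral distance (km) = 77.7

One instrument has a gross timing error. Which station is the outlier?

OCWA

Solve using three stations at a time. Using NEW, CMB, ELK (subtract circle equations pairwise → linear system) gives (x, y) ≈ (3.4, -17.8).
Distances from that point to each station vs reported:
  NEW: calculated 56.7 vs reported 56.7 → residual 0.0 km
  OCWA: calculated 26.0 vs reported 11.3 → residual 14.7 km
  CMB: calculated 31.5 vs reported 31.6 → residual 0.1 km
  ELK: calculated 77.7 vs reported 77.7 → residual 0.0 km
NEW, CMB, ELK are mutually consistent (residuals ≈ 0); OCWA is off by 14.7 km.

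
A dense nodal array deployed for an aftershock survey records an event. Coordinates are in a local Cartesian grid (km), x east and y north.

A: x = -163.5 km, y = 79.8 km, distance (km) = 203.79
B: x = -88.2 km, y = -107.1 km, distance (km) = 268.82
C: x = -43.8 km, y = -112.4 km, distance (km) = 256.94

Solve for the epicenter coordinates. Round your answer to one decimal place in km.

Circle about each station: (x + 163.5)² + (y − 79.8)² = 203.79²; (x + 88.2)² + (y + 107.1)² = 268.82²; (x + 43.8)² + (y + 112.4)² = 256.94².
Subtracting the A equation from the B and C equations removes the quadratic terms:
150.6 x − 373.8 y = -44584.47
239.4 x − 384.4 y = -43035.89
Solving the 2×2 system: x ≈ 33.3, y ≈ 132.7 km.

(33.3, 132.7)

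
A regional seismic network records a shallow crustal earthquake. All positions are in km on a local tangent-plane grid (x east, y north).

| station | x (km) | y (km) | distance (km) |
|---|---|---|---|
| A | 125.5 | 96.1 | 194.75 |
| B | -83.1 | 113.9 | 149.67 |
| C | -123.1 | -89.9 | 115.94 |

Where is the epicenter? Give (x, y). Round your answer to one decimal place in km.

Circle about each station: (x − 125.5)² + (y − 96.1)² = 194.75²; (x + 83.1)² + (y − 113.9)² = 149.67²; (x + 123.1)² + (y + 89.9)² = 115.94².
Subtracting the A equation from the B and C equations removes the quadratic terms:
-417.2 x + 35.6 y = 10419.81
-497.2 x − 372.0 y = 22735.64
Solving the 2×2 system: x ≈ -27.1, y ≈ -24.9 km.

-27.1 km east, -24.9 km north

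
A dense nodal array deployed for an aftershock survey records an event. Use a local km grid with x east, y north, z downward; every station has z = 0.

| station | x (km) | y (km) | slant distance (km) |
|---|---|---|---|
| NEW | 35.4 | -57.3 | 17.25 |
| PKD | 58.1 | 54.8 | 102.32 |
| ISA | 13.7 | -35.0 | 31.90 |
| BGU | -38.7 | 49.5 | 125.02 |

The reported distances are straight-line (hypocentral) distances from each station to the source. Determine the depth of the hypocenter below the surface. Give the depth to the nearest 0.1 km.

Each station gives a sphere (x−x_i)² + (y−y_i)² + z² = d_i² (stations at z=0).
Subtracting the NEW sphere from PKD and ISA: z² cancels, leaving linear equations in x and y:
45.4 x + 224.2 y = -8329.62
-43.4 x + 44.6 y = -3843.81
Solving: x ≈ 41.708, y ≈ -45.598 km (keep extra digits for the depth step; rounded: 41.7, -45.6).
Then from the NEW sphere: z² = 17.25² − (x − 35.4)² − (y + 57.3)² with x = 41.708, y = -45.598, so z ≈ 10.992 ≈ 11.0 km.
Check against BGU (with the unrounded solution): distance 125.02 ≈ 125.02 km. ✓

11.0 km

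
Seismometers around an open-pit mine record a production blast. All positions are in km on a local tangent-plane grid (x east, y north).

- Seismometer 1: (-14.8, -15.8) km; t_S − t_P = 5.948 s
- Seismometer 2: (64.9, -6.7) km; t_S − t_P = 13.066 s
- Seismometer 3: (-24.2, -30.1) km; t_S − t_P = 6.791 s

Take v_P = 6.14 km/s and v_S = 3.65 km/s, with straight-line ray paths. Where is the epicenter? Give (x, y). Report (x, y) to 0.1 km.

(-48.0, 26.2)

Distance from S−P lag: d = Δt · v_P v_S / (v_P − v_S) = Δt · (6.14·3.65)/(6.14−3.65) ≈ 9.0004·Δt.
So d_Seismometer 1 = 53.53, d_Seismometer 2 = 117.60, d_Seismometer 3 = 61.12 km.
Circle about each station: (x + 14.8)² + (y + 15.8)² = 53.53²; (x − 64.9)² + (y + 6.7)² = 117.60²; (x + 24.2)² + (y + 30.1)² = 61.12².
Subtracting the Seismometer 1 equation from the Seismometer 2 and Seismometer 3 equations removes the quadratic terms:
159.4 x + 18.2 y = -7176.08
-18.8 x − 28.6 y = 152.78
Solving the 2×2 system: x ≈ -48.0, y ≈ 26.2 km.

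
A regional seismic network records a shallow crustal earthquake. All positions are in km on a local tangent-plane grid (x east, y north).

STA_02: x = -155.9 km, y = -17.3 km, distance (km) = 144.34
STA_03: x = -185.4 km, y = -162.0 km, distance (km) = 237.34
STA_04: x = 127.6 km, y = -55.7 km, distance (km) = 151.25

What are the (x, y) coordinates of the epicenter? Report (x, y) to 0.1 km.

Circle about each station: (x + 155.9)² + (y + 17.3)² = 144.34²; (x + 185.4)² + (y + 162.0)² = 237.34²; (x − 127.6)² + (y + 55.7)² = 151.25².
Subtracting the STA_02 equation from the STA_03 and STA_04 equations removes the quadratic terms:
-59.0 x − 289.4 y = 516.82
567.0 x − 76.8 y = -7262.38
Solving the 2×2 system: x ≈ -12.7, y ≈ 0.8 km.
Check against STA_02 (with the unrounded x, y): √((x + 155.9)²+(y + 17.3)²) = 144.34 ≈ 144.34 km. ✓

(-12.7, 0.8)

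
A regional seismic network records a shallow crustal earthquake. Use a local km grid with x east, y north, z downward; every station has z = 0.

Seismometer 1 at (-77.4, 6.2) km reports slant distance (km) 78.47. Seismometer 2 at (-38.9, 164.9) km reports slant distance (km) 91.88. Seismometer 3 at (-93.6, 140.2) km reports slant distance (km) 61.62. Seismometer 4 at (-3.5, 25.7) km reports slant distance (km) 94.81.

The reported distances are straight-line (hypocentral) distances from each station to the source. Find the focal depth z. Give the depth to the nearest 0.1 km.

Each station gives a sphere (x−x_i)² + (y−y_i)² + z² = d_i² (stations at z=0).
Subtracting the Seismometer 1 sphere from Seismometer 2 and Seismometer 3: z² cancels, leaving linear equations in x and y:
77.0 x + 317.4 y = 20391.63
-32.4 x + 268.0 y = 24748.32
Solving: x ≈ -77.302, y ≈ 82.999 km (keep extra digits for the depth step; rounded: -77.3, 83.0).
Then from the Seismometer 1 sphere: z² = 78.47² − (x + 77.4)² − (y − 6.2)² with x = -77.302, y = 82.999, so z ≈ 16.107 ≈ 16.1 km.

z ≈ 16.1 km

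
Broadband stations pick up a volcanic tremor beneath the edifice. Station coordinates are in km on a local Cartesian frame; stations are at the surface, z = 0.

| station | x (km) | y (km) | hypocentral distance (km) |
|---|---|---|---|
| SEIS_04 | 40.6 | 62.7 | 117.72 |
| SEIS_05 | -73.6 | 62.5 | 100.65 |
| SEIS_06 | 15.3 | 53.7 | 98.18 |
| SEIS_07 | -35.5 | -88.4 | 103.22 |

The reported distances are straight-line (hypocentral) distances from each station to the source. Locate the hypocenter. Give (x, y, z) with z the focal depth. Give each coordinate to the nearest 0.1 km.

(-32.7, -5.7, 61.7)

Each station gives a sphere (x−x_i)² + (y−y_i)² + z² = d_i² (stations at z=0).
Subtracting the SEIS_04 sphere from SEIS_05 and SEIS_06: z² cancels, leaving linear equations in x and y:
-228.4 x − 0.4 y = 7471.14
-50.6 x − 18.0 y = 1756.82
Solving: x ≈ -32.701, y ≈ -5.675 km (keep extra digits for the depth step; rounded: -32.7, -5.7).
Then from the SEIS_04 sphere: z² = 117.72² − (x − 40.6)² − (y − 62.7)² with x = -32.701, y = -5.675, so z ≈ 61.724 ≈ 61.7 km.
Check against SEIS_07 (with the unrounded solution): distance 103.25 ≈ 103.22 km. ✓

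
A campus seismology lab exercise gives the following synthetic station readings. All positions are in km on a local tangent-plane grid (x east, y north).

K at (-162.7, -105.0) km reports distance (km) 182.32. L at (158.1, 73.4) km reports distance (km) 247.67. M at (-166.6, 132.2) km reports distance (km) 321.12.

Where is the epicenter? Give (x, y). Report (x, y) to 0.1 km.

x ≈ 17.8 km, y ≈ -130.7 km

Circle about each station: (x + 162.7)² + (y + 105.0)² = 182.32²; (x − 158.1)² + (y − 73.4)² = 247.67²; (x + 166.6)² + (y − 132.2)² = 321.12².
Subtracting pairs of circle equations eliminates x²+y² and gives linear equations (the radical axes):
641.6 x + 356.8 y = -35212.97
-7.8 x + 474.4 y = -62141.36
Solving the 2×2 system: x ≈ 17.8, y ≈ -130.7 km.
Check against K (with the unrounded x, y): √((x + 162.7)²+(y + 105.0)²) = 182.32 ≈ 182.32 km. ✓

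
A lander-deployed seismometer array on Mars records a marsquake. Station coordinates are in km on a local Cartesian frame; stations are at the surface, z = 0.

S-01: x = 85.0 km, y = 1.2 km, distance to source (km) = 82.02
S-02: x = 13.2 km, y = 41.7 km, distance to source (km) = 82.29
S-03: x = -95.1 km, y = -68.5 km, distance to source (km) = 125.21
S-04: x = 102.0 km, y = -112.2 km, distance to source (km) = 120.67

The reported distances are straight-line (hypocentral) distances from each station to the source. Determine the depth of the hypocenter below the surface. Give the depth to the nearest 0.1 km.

z ≈ 35.9 km

Each station gives a sphere (x−x_i)² + (y−y_i)² + z² = d_i² (stations at z=0).
Subtracting the S-01 sphere from S-02 and S-03: z² cancels, leaving linear equations in x and y:
-143.6 x + 81.0 y = -5357.67
-360.2 x − 139.4 y = -2440.44
Solving: x ≈ 19.200, y ≈ -32.105 km (keep extra digits for the depth step; rounded: 19.2, -32.1).
Then from the S-01 sphere: z² = 82.02² − (x − 85.0)² − (y − 1.2)² with x = 19.200, y = -32.105, so z ≈ 35.895 ≈ 35.9 km.
Check against S-04 (with the unrounded solution): distance 120.66 ≈ 120.67 km. ✓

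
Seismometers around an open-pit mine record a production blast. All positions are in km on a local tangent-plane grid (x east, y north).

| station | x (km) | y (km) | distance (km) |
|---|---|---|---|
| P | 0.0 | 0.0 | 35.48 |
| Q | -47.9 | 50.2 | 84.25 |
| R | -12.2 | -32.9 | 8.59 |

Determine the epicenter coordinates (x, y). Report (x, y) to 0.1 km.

Circle about each station: x² + y² = 35.48²; (x + 47.9)² + (y − 50.2)² = 84.25²; (x + 12.2)² + (y + 32.9)² = 8.59².
Subtracting pairs of circle equations eliminates x²+y² and gives linear equations (the radical axes):
-95.8 x + 100.4 y = -1024.78
-24.4 x − 65.8 y = 2416.29
Solving the 2×2 system: x ≈ -20.0, y ≈ -29.3 km.

-20.0 km east, -29.3 km north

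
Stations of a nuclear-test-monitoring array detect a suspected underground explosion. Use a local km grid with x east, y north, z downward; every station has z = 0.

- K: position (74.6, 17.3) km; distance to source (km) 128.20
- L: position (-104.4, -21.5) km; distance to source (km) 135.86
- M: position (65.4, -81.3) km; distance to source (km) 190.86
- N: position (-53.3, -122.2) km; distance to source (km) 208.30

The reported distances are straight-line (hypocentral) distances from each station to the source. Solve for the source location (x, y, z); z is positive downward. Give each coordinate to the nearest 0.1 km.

x ≈ -26.7 km, y ≈ 78.4 km, depth ≈ 49.4 km

Each station gives a sphere (x−x_i)² + (y−y_i)² + z² = d_i² (stations at z=0).
Subtracting the K sphere from L and M: z² cancels, leaving linear equations in x and y:
-358.0 x − 77.6 y = 3474.46
-18.4 x − 197.2 y = -14969.90
Solving: x ≈ -26.700, y ≈ 78.404 km (keep extra digits for the depth step; rounded: -26.7, 78.4).
Then from the K sphere: z² = 128.20² − (x − 74.6)² − (y − 17.3)² with x = -26.700, y = 78.404, so z ≈ 49.395 ≈ 49.4 km.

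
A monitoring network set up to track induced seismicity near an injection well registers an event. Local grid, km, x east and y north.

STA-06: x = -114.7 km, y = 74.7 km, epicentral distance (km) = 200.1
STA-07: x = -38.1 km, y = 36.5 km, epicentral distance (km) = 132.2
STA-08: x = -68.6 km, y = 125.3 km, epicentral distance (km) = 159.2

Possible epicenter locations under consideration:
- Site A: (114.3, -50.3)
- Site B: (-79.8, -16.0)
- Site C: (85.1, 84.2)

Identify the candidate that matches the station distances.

Site C

For each candidate, compare |candidate − station| to the reported distance:
Site A: residuals STA-06 60.8, STA-07 43.2, STA-08 94.4 → max 94.4 km
Site B: residuals STA-06 102.9, STA-07 65.2, STA-08 17.5 → max 102.9 km
Site C: residuals STA-06 0.1, STA-07 0.1, STA-08 0.1 → max 0.1 km
Only Site C has all residuals ≈ 0.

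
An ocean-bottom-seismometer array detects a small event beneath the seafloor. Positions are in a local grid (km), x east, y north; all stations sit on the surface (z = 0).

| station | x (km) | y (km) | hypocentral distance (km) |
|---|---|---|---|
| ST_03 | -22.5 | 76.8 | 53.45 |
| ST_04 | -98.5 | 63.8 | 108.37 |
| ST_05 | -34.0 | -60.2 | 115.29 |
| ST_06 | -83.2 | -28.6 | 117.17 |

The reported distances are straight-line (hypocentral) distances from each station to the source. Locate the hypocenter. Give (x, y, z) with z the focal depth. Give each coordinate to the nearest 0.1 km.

Each station gives a sphere (x−x_i)² + (y−y_i)² + z² = d_i² (stations at z=0).
Subtracting the ST_03 sphere from ST_04 and ST_05: z² cancels, leaving linear equations in x and y:
-152.0 x − 26.0 y = -1518.95
-23.0 x − 274.0 y = -12059.33
Solving: x ≈ 2.501, y ≈ 43.802 km (keep extra digits for the depth step; rounded: 2.5, 43.8).
Then from the ST_03 sphere: z² = 53.45² − (x + 22.5)² − (y − 76.8)² with x = 2.501, y = 43.802, so z ≈ 33.808 ≈ 33.8 km.
Check against ST_06 (with the unrounded solution): distance 117.17 ≈ 117.17 km. ✓

(2.5, 43.8, 33.8)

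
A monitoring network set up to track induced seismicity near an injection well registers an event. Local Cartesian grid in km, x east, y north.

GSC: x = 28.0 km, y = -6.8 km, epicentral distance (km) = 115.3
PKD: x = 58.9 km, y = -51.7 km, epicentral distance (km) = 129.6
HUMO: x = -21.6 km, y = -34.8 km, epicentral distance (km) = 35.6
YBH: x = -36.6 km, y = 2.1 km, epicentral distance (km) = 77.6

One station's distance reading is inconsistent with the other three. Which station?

Solve using three stations at a time. Using GSC, PKD, YBH (subtract circle equations pairwise → linear system) gives (x, y) ≈ (-69.6, -68.1).
Distances from that point to each station vs reported:
  GSC: calculated 115.3 vs reported 115.3 → residual 0.0 km
  PKD: calculated 129.6 vs reported 129.6 → residual 0.0 km
  HUMO: calculated 58.4 vs reported 35.6 → residual 22.8 km
  YBH: calculated 77.6 vs reported 77.6 → residual 0.0 km
GSC, PKD, YBH are mutually consistent (residuals ≈ 0); HUMO is off by 22.8 km.

HUMO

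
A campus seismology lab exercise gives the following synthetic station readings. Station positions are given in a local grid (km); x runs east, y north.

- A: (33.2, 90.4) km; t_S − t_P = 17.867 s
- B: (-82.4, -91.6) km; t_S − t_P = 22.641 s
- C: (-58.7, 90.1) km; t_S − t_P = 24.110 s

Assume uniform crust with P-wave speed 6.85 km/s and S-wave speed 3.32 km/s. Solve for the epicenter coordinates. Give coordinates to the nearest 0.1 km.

Distance from S−P lag: d = Δt · v_P v_S / (v_P − v_S) = Δt · (6.85·3.32)/(6.85−3.32) ≈ 6.4425·Δt.
So d_A = 115.11, d_B = 145.86, d_C = 155.33 km.
Circle about each station: (x − 33.2)² + (y − 90.4)² = 115.11²; (x + 82.4)² + (y + 91.6)² = 145.86²; (x + 58.7)² + (y − 90.1)² = 155.33².
Subtracting pairs of circle equations eliminates x²+y² and gives linear equations (the radical axes):
-231.2 x − 364.0 y = -2118.91
-183.8 x − 0.6 y = -8587.80
Solving the 2×2 system: x ≈ 46.8, y ≈ -23.9 km.

(46.8, -23.9)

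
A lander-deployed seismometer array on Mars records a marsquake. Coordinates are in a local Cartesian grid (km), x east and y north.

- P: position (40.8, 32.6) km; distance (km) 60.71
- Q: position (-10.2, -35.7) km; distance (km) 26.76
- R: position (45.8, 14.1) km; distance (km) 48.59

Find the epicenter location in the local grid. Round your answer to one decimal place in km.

Circle about each station: (x − 40.8)² + (y − 32.6)² = 60.71²; (x + 10.2)² + (y + 35.7)² = 26.76²; (x − 45.8)² + (y − 14.1)² = 48.59².
Subtracting the P equation from the Q and R equations removes the quadratic terms:
-102.0 x − 136.6 y = 1620.74
10.0 x − 37.0 y = 893.77
Solving the 2×2 system: x ≈ 12.1, y ≈ -20.9 km.
Check against P (with the unrounded x, y): √((x − 40.8)²+(y − 32.6)²) = 60.71 ≈ 60.71 km. ✓

x ≈ 12.1 km, y ≈ -20.9 km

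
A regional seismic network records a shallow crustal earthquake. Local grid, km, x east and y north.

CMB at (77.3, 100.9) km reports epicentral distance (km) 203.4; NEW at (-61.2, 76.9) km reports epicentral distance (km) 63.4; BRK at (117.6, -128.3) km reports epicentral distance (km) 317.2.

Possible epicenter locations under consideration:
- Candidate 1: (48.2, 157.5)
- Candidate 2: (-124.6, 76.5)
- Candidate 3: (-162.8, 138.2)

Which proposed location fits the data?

Candidate 2

For each candidate, compare |candidate − station| to the reported distance:
Candidate 1: residuals CMB 139.8, NEW 72.5, BRK 23.1 → max 139.8 km
Candidate 2: residuals CMB 0.0, NEW 0.0, BRK 0.0 → max 0.0 km
Candidate 3: residuals CMB 39.6, NEW 55.3, BRK 69.6 → max 69.6 km
Only Candidate 2 has all residuals ≈ 0.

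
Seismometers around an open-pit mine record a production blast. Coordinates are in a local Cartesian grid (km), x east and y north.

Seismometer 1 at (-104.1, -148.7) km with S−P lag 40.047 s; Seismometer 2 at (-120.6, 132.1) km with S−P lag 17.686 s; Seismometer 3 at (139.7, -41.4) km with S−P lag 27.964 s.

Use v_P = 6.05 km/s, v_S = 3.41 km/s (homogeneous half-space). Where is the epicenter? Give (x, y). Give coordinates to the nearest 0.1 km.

17.4 km east, 139.7 km north

Distance from S−P lag: d = Δt · v_P v_S / (v_P − v_S) = Δt · (6.05·3.41)/(6.05−3.41) ≈ 7.8146·Δt.
So d_Seismometer 1 = 312.95, d_Seismometer 2 = 138.21, d_Seismometer 3 = 218.53 km.
Circle about each station: (x + 104.1)² + (y + 148.7)² = 312.95²; (x + 120.6)² + (y − 132.1)² = 138.21²; (x − 139.7)² + (y + 41.4)² = 218.53².
Subtracting the Seismometer 1 equation from the Seismometer 2 and Seismometer 3 equations removes the quadratic terms:
-33.0 x + 561.6 y = 77881.97
487.6 x + 214.6 y = 38463.89
Solving the 2×2 system: x ≈ 17.4, y ≈ 139.7 km.
Check against Seismometer 1 (with the unrounded x, y): √((x + 104.1)²+(y + 148.7)²) = 312.95 ≈ 312.95 km. ✓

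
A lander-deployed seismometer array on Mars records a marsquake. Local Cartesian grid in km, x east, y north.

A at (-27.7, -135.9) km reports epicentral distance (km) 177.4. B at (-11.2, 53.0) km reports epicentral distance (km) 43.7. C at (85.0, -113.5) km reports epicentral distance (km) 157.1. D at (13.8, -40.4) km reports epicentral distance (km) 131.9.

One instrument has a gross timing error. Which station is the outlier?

Solve using three stations at a time. Using A, B, C (subtract circle equations pairwise → linear system) gives (x, y) ≈ (27.5, 32.7).
Distances from that point to each station vs reported:
  A: calculated 177.4 vs reported 177.4 → residual 0.0 km
  B: calculated 43.7 vs reported 43.7 → residual 0.0 km
  C: calculated 157.1 vs reported 157.1 → residual 0.0 km
  D: calculated 74.4 vs reported 131.9 → residual 57.5 km
A, B, C are mutually consistent (residuals ≈ 0); D is off by 57.5 km.

D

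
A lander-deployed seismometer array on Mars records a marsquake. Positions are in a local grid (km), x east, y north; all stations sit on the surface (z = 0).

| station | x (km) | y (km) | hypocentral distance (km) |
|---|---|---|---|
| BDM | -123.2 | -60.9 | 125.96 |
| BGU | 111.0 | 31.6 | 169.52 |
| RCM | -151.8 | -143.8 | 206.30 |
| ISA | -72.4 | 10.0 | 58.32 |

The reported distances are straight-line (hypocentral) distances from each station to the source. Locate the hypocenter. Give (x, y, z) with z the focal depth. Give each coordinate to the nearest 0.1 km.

Each station gives a sphere (x−x_i)² + (y−y_i)² + z² = d_i² (stations at z=0).
Subtracting the BDM sphere from BGU and RCM: z² cancels, leaving linear equations in x and y:
468.4 x + 185.0 y = -18438.60
-57.2 x − 165.8 y = -1859.14
Solving: x ≈ -50.703, y ≈ 28.705 km (keep extra digits for the depth step; rounded: -50.7, 28.7).
Then from the BDM sphere: z² = 125.96² − (x + 123.2)² − (y + 60.9)² with x = -50.703, y = 28.705, so z ≈ 50.804 ≈ 50.8 km.
Check against ISA (with the unrounded solution): distance 58.32 ≈ 58.32 km. ✓

x ≈ -50.7 km, y ≈ 28.7 km, depth ≈ 50.8 km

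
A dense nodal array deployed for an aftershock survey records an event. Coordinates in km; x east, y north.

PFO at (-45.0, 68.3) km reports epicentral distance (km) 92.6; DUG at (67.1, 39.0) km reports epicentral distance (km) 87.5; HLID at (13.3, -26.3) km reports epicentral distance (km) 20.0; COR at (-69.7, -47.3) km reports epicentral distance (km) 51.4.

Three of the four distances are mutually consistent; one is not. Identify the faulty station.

COR

Solve using three stations at a time. Using PFO, DUG, HLID (subtract circle equations pairwise → linear system) gives (x, y) ≈ (-2.5, -14.0).
Distances from that point to each station vs reported:
  PFO: calculated 92.6 vs reported 92.6 → residual 0.0 km
  DUG: calculated 87.5 vs reported 87.5 → residual 0.0 km
  HLID: calculated 20.1 vs reported 20.0 → residual 0.1 km
  COR: calculated 75.0 vs reported 51.4 → residual 23.6 km
PFO, DUG, HLID are mutually consistent (residuals ≈ 0); COR is off by 23.6 km.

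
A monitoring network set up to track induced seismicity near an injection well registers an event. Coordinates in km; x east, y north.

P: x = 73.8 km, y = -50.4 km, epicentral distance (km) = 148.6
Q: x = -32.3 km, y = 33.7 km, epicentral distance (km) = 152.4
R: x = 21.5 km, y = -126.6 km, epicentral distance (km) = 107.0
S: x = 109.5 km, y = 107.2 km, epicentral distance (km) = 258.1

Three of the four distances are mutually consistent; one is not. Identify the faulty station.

Q

Solve using three stations at a time. Using P, R, S (subtract circle equations pairwise → linear system) gives (x, y) ≈ (-72.7, -75.7).
Distances from that point to each station vs reported:
  P: calculated 148.7 vs reported 148.6 → residual 0.1 km
  Q: calculated 116.6 vs reported 152.4 → residual 35.8 km
  R: calculated 107.1 vs reported 107.0 → residual 0.1 km
  S: calculated 258.1 vs reported 258.1 → residual 0.0 km
P, R, S are mutually consistent (residuals ≈ 0); Q is off by 35.8 km.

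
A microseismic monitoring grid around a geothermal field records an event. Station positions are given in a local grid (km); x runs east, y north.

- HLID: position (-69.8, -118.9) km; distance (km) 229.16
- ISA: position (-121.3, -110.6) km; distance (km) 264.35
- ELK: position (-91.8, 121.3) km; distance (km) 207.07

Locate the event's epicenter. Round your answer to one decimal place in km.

(97.6, 37.6)

Circle about each station: (x + 69.8)² + (y + 118.9)² = 229.16²; (x + 121.3)² + (y + 110.6)² = 264.35²; (x + 91.8)² + (y − 121.3)² = 207.07².
Subtracting the HLID equation from the ISA and ELK equations removes the quadratic terms:
-103.0 x + 16.6 y = -9429.82
-44.0 x + 480.4 y = 13768.00
Solving the 2×2 system: x ≈ 97.6, y ≈ 37.6 km.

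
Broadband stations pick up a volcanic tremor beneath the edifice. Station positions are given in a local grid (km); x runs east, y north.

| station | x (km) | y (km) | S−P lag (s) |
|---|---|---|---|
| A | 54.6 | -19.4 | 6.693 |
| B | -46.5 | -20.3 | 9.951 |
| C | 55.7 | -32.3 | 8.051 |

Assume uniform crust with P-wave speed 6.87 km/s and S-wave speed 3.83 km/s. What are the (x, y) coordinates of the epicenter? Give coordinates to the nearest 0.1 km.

Distance from S−P lag: d = Δt · v_P v_S / (v_P − v_S) = Δt · (6.87·3.83)/(6.87−3.83) ≈ 8.6553·Δt.
So d_A = 57.93, d_B = 86.13, d_C = 69.68 km.
Circle about each station: (x − 54.6)² + (y + 19.4)² = 57.93²; (x + 46.5)² + (y + 20.3)² = 86.13²; (x − 55.7)² + (y + 32.3)² = 69.68².
Subtracting the A equation from the B and C equations removes the quadratic terms:
-202.2 x − 1.8 y = -4845.67
2.2 x − 25.8 y = -711.16
Solving the 2×2 system: x ≈ 23.7, y ≈ 29.6 km.

23.7 km east, 29.6 km north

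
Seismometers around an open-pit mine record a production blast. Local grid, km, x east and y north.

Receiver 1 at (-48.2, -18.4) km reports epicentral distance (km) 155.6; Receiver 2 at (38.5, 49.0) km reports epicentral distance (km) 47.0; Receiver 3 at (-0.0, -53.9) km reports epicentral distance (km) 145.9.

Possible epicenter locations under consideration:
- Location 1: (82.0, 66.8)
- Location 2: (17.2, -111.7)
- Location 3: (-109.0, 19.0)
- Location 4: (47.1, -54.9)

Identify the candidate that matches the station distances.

Location 1

For each candidate, compare |candidate − station| to the reported distance:
Location 1: residuals Receiver 1 0.0, Receiver 2 0.0, Receiver 3 0.0 → max 0.0 km
Location 2: residuals Receiver 1 41.7, Receiver 2 115.1, Receiver 3 85.6 → max 115.1 km
Location 3: residuals Receiver 1 84.2, Receiver 2 103.5, Receiver 3 14.8 → max 103.5 km
Location 4: residuals Receiver 1 53.5, Receiver 2 57.3, Receiver 3 98.8 → max 98.8 km
Only Location 1 has all residuals ≈ 0.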